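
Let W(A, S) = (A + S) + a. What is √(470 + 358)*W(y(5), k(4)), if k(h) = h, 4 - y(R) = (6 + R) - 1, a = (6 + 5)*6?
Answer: 384*√23 ≈ 1841.6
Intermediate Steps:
a = 66 (a = 11*6 = 66)
y(R) = -1 - R (y(R) = 4 - ((6 + R) - 1) = 4 - (5 + R) = 4 + (-5 - R) = -1 - R)
W(A, S) = 66 + A + S (W(A, S) = (A + S) + 66 = 66 + A + S)
√(470 + 358)*W(y(5), k(4)) = √(470 + 358)*(66 + (-1 - 1*5) + 4) = √828*(66 + (-1 - 5) + 4) = (6*√23)*(66 - 6 + 4) = (6*√23)*64 = 384*√23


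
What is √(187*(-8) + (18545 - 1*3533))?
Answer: 2*√3379 ≈ 116.26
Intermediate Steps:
√(187*(-8) + (18545 - 1*3533)) = √(-1496 + (18545 - 3533)) = √(-1496 + 15012) = √13516 = 2*√3379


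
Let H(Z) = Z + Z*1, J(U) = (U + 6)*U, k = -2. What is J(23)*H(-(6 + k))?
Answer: -5336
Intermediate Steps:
J(U) = U*(6 + U) (J(U) = (6 + U)*U = U*(6 + U))
H(Z) = 2*Z (H(Z) = Z + Z = 2*Z)
J(23)*H(-(6 + k)) = (23*(6 + 23))*(2*(-(6 - 2))) = (23*29)*(2*(-1*4)) = 667*(2*(-4)) = 667*(-8) = -5336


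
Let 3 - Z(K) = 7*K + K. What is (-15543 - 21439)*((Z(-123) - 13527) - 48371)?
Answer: 2252610602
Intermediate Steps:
Z(K) = 3 - 8*K (Z(K) = 3 - (7*K + K) = 3 - 8*K)
(-15543 - 21439)*((Z(-123) - 13527) - 48371) = (-15543 - 21439)*(((3 - 8*(-123)) - 13527) - 48371) = -36982*(((3 + 984) - 13527) - 48371) = -36982*((987 - 13527) - 48371) = -36982*(-12540 - 48371) = -36982*(-60911) = 2252610602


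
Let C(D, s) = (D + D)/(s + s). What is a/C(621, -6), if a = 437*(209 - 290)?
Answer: 342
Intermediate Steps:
a = -35397 (a = 437*(-81) = -35397)
C(D, s) = D/s (C(D, s) = (2*D)/((2*s)) = (2*D)*(1/(2*s)) = D/s)
a/C(621, -6) = -35397/(621/(-6)) = -35397/(621*(-⅙)) = -35397/(-207/2) = -35397*(-2/207) = 342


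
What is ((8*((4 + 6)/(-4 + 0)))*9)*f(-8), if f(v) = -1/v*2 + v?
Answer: 1395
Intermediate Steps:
f(v) = v - 2/v (f(v) = -2/v + v = v - 2/v)
((8*((4 + 6)/(-4 + 0)))*9)*f(-8) = ((8*((4 + 6)/(-4 + 0)))*9)*(-8 - 2/(-8)) = ((8*(10/(-4)))*9)*(-8 - 2*(-⅛)) = ((8*(10*(-¼)))*9)*(-8 + ¼) = ((8*(-5/2))*9)*(-31/4) = -20*9*(-31/4) = -180*(-31/4) = 1395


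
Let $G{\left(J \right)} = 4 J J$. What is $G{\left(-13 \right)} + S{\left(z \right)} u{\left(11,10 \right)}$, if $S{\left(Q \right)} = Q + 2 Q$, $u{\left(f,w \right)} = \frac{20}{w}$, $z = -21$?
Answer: $550$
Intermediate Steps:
$S{\left(Q \right)} = 3 Q$
$G{\left(J \right)} = 4 J^{2}$
$G{\left(-13 \right)} + S{\left(z \right)} u{\left(11,10 \right)} = 4 \left(-13\right)^{2} + 3 \left(-21\right) \frac{20}{10} = 4 \cdot 169 - 63 \cdot 20 \cdot \frac{1}{10} = 676 - 126 = 550$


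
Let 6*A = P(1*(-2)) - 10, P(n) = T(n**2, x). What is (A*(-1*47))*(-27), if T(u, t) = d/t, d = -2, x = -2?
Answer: -3807/2 ≈ -1903.5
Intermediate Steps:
T(u, t) = -2/t
P(n) = 1 (P(n) = -2/(-2) = -2*(-1/2) = 1)
A = -3/2 (A = (1 - 10)/6 = (1/6)*(-9) = -3/2 ≈ -1.5000)
(A*(-1*47))*(-27) = -(-3)*47/2*(-27) = -3/2*(-47)*(-27) = (141/2)*(-27) = -3807/2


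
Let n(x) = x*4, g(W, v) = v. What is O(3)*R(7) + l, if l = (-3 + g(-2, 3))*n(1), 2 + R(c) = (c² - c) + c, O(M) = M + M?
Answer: 282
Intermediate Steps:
n(x) = 4*x
O(M) = 2*M
R(c) = -2 + c² (R(c) = -2 + ((c² - c) + c) = -2 + c²)
l = 0 (l = (-3 + 3)*(4*1) = 0*4 = 0)
O(3)*R(7) + l = (2*3)*(-2 + 7²) + 0 = 6*(-2 + 49) + 0 = 6*47 + 0 = 282 + 0 = 282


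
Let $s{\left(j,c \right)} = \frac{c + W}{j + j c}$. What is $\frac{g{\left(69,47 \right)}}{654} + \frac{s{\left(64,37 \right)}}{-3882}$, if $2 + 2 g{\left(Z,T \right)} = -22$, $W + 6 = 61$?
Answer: $- \frac{4723019}{257267904} \approx -0.018358$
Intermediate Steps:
$W = 55$ ($W = -6 + 61 = 55$)
$g{\left(Z,T \right)} = -12$ ($g{\left(Z,T \right)} = -1 + \frac{1}{2} \left(-22\right) = -1 - 11 = -12$)
$s{\left(j,c \right)} = \frac{55 + c}{j + c j}$ ($s{\left(j,c \right)} = \frac{c + 55}{j + j c} = \frac{55 + c}{j + c j}$)
$\frac{g{\left(69,47 \right)}}{654} + \frac{s{\left(64,37 \right)}}{-3882} = - \frac{12}{654} + \frac{\frac{1}{64} \frac{1}{1 + 37} \left(55 + 37\right)}{-3882} = \left(-12\right) \frac{1}{654} + \frac{1}{64} \cdot \frac{1}{38} \cdot 92 \left(- \frac{1}{3882}\right) = - \frac{2}{109} + \frac{1}{64} \cdot \frac{1}{38} \cdot 92 \left(- \frac{1}{3882}\right) = - \frac{2}{109} + \frac{23}{608} \left(- \frac{1}{3882}\right) = - \frac{2}{109} - \frac{23}{2360256} = - \frac{4723019}{257267904}$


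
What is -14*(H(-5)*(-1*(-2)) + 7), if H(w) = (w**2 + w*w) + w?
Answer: -1358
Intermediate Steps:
H(w) = w + 2*w**2 (H(w) = (w**2 + w**2) + w = 2*w**2 + w = w + 2*w**2)
-14*(H(-5)*(-1*(-2)) + 7) = -14*((-5*(1 + 2*(-5)))*(-1*(-2)) + 7) = -14*(-5*(1 - 10)*2 + 7) = -14*(-5*(-9)*2 + 7) = -14*(45*2 + 7) = -14*(90 + 7) = -14*97 = -1358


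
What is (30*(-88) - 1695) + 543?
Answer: -3792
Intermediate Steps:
(30*(-88) - 1695) + 543 = (-2640 - 1695) + 543 = -4335 + 543 = -3792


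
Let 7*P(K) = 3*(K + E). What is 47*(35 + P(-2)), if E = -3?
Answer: 10810/7 ≈ 1544.3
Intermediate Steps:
P(K) = -9/7 + 3*K/7 (P(K) = (3*(K - 3))/7 = (3*(-3 + K))/7 = (-9 + 3*K)/7 = -9/7 + 3*K/7)
47*(35 + P(-2)) = 47*(35 + (-9/7 + (3/7)*(-2))) = 47*(35 + (-9/7 - 6/7)) = 47*(35 - 15/7) = 47*(230/7) = 10810/7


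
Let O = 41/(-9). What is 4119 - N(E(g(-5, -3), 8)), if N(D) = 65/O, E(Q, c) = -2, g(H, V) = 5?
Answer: 169464/41 ≈ 4133.3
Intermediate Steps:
O = -41/9 (O = 41*(-⅑) = -41/9 ≈ -4.5556)
N(D) = -585/41 (N(D) = 65/(-41/9) = 65*(-9/41) = -585/41)
4119 - N(E(g(-5, -3), 8)) = 4119 - 1*(-585/41) = 4119 + 585/41 = 169464/41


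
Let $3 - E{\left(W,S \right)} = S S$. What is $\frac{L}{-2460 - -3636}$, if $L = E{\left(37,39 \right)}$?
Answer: $- \frac{253}{196} \approx -1.2908$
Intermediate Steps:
$E{\left(W,S \right)} = 3 - S^{2}$ ($E{\left(W,S \right)} = 3 - S S = 3 - S^{2}$)
$L = -1518$ ($L = 3 - 39^{2} = 3 - 1521 = -1518$)
$\frac{L}{-2460 - -3636} = - \frac{1518}{-2460 - -3636} = - \frac{1518}{-2460 + 3636} = - \frac{1518}{1176} = \left(-1518\right) \frac{1}{1176} = - \frac{253}{196}$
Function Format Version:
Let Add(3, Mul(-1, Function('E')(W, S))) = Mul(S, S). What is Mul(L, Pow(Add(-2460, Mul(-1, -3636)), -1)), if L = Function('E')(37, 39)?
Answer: Rational(-253, 196) ≈ -1.2908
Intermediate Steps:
Function('E')(W, S) = Add(3, Mul(-1, Pow(S, 2))) (Function('E')(W, S) = Add(3, Mul(-1, Mul(S, S))) = Add(3, Mul(-1, Pow(S, 2))))
L = -1518 (L = Add(3, Mul(-1, Pow(39, 2))) = Add(3, Mul(-1, 1521)) = Add(3, -1521) = -1518)
Mul(L, Pow(Add(-2460, Mul(-1, -3636)), -1)) = Mul(-1518, Pow(Add(-2460, Mul(-1, -3636)), -1)) = Mul(-1518, Pow(Add(-2460, 3636), -1)) = Mul(-1518, Pow(1176, -1)) = Mul(-1518, Rational(1, 1176)) = Rational(-253, 196)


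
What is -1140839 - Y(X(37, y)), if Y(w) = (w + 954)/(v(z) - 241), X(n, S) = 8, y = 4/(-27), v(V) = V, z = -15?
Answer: -146026911/128 ≈ -1.1408e+6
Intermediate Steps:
y = -4/27 (y = 4*(-1/27) = -4/27 ≈ -0.14815)
Y(w) = -477/128 - w/256 (Y(w) = (w + 954)/(-15 - 241) = (954 + w)/(-256) = (954 + w)*(-1/256) = -477/128 - w/256)
-1140839 - Y(X(37, y)) = -1140839 - (-477/128 - 1/256*8) = -1140839 - (-477/128 - 1/32) = -1140839 - 1*(-481/128) = -1140839 + 481/128 = -146026911/128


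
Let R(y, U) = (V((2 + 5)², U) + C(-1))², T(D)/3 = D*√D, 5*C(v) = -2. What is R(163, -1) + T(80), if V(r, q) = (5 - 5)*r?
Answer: 4/25 + 960*√5 ≈ 2146.8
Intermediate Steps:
C(v) = -⅖ (C(v) = (⅕)*(-2) = -⅖)
T(D) = 3*D^(3/2) (T(D) = 3*(D*√D) = 3*D^(3/2))
V(r, q) = 0 (V(r, q) = 0*r = 0)
R(y, U) = 4/25 (R(y, U) = (0 - ⅖)² = (-⅖)² = 4/25)
R(163, -1) + T(80) = 4/25 + 3*80^(3/2) = 4/25 + 3*(320*√5) = 4/25 + 960*√5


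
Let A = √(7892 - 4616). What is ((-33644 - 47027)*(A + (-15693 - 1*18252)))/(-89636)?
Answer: -2738377095/89636 + 242013*√91/44818 ≈ -30498.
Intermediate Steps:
A = 6*√91 (A = √3276 = 6*√91 ≈ 57.236)
((-33644 - 47027)*(A + (-15693 - 1*18252)))/(-89636) = ((-33644 - 47027)*(6*√91 + (-15693 - 1*18252)))/(-89636) = -80671*(6*√91 + (-15693 - 18252))*(-1/89636) = -80671*(6*√91 - 33945)*(-1/89636) = -80671*(-33945 + 6*√91)*(-1/89636) = (2738377095 - 484026*√91)*(-1/89636) = -2738377095/89636 + 242013*√91/44818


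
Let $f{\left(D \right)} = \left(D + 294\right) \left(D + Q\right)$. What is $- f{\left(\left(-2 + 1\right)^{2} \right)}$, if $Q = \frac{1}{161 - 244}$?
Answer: $- \frac{24190}{83} \approx -291.45$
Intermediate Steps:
$Q = - \frac{1}{83}$ ($Q = \frac{1}{-83} = - \frac{1}{83} \approx -0.012048$)
$f{\left(D \right)} = \left(294 + D\right) \left(- \frac{1}{83} + D\right)$ ($f{\left(D \right)} = \left(D + 294\right) \left(D - \frac{1}{83}\right) = \left(294 + D\right) \left(- \frac{1}{83} + D\right)$)
$- f{\left(\left(-2 + 1\right)^{2} \right)} = - (- \frac{294}{83} + \left(\left(-2 + 1\right)^{2}\right)^{2} + \frac{24401 \left(-2 + 1\right)^{2}}{83}) = - (- \frac{294}{83} + \left(\left(-1\right)^{2}\right)^{2} + \frac{24401 \left(-1\right)^{2}}{83}) = - (- \frac{294}{83} + 1^{2} + \frac{24401}{83} \cdot 1) = - (- \frac{294}{83} + 1 + \frac{24401}{83}) = \left(-1\right) \frac{24190}{83} = - \frac{24190}{83}$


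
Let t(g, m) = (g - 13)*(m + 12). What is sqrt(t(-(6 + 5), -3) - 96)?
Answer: 2*I*sqrt(78) ≈ 17.664*I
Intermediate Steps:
t(g, m) = (-13 + g)*(12 + m)
sqrt(t(-(6 + 5), -3) - 96) = sqrt((-156 - 13*(-3) + 12*(-(6 + 5)) - (6 + 5)*(-3)) - 96) = sqrt((-156 + 39 + 12*(-1*11) - 1*11*(-3)) - 96) = sqrt((-156 + 39 + 12*(-11) - 11*(-3)) - 96) = sqrt((-156 + 39 - 132 + 33) - 96) = sqrt(-216 - 96) = sqrt(-312) = 2*I*sqrt(78)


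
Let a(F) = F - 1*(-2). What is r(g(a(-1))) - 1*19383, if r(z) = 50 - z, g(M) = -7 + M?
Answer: -19327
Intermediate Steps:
a(F) = 2 + F (a(F) = F + 2 = 2 + F)
r(g(a(-1))) - 1*19383 = (50 - (-7 + (2 - 1))) - 1*19383 = (50 - (-7 + 1)) - 19383 = (50 - 1*(-6)) - 19383 = (50 + 6) - 19383 = 56 - 19383 = -19327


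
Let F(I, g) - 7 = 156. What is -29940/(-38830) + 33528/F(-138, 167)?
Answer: 130677246/632929 ≈ 206.46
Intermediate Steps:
F(I, g) = 163 (F(I, g) = 7 + 156 = 163)
-29940/(-38830) + 33528/F(-138, 167) = -29940/(-38830) + 33528/163 = -29940*(-1/38830) + 33528*(1/163) = 2994/3883 + 33528/163 = 130677246/632929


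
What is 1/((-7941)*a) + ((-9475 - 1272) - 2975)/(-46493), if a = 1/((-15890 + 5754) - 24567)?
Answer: 1722412981/369200913 ≈ 4.6652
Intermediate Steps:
a = -1/34703 (a = 1/(-10136 - 24567) = 1/(-34703) = -1/34703 ≈ -2.8816e-5)
1/((-7941)*a) + ((-9475 - 1272) - 2975)/(-46493) = 1/((-7941)*(-1/34703)) + ((-9475 - 1272) - 2975)/(-46493) = -1/7941*(-34703) + (-10747 - 2975)*(-1/46493) = 34703/7941 - 13722*(-1/46493) = 34703/7941 + 13722/46493 = 1722412981/369200913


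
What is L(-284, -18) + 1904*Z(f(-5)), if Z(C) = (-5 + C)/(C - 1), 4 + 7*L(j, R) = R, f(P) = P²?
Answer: 33254/21 ≈ 1583.5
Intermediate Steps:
L(j, R) = -4/7 + R/7
Z(C) = (-5 + C)/(-1 + C)
L(-284, -18) + 1904*Z(f(-5)) = (-4/7 + (⅐)*(-18)) + 1904*((-5 + (-5)²)/(-1 + (-5)²)) = (-4/7 - 18/7) + 1904*((-5 + 25)/(-1 + 25)) = -22/7 + 1904*(20/24) = -22/7 + 1904*((1/24)*20) = -22/7 + 1904*(⅚) = -22/7 + 4760/3 = 33254/21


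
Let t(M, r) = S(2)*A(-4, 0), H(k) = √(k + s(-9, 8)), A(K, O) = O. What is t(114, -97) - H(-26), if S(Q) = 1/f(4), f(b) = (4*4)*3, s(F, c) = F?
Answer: -I*√35 ≈ -5.9161*I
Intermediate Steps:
f(b) = 48 (f(b) = 16*3 = 48)
S(Q) = 1/48
H(k) = √(-9 + k) (H(k) = √(k - 9) = √(-9 + k))
t(M, r) = 0 (t(M, r) = (1/48)*0 = 0)
t(114, -97) - H(-26) = 0 - √(-9 - 26) = 0 - √(-35) = 0 - I*√35 = -I*√35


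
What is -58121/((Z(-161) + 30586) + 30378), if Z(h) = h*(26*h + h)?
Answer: -58121/760831 ≈ -0.076391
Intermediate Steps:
Z(h) = 27*h**2 (Z(h) = h*(27*h) = 27*h**2)
-58121/((Z(-161) + 30586) + 30378) = -58121/((27*(-161)**2 + 30586) + 30378) = -58121/((27*25921 + 30586) + 30378) = -58121/((699867 + 30586) + 30378) = -58121/(730453 + 30378) = -58121/760831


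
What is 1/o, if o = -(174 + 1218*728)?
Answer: -1/886878 ≈ -1.1276e-6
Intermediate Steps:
o = -886878 (o = -(174 + 886704) = -1*886878 = -886878)
1/o = 1/(-886878) = -1/886878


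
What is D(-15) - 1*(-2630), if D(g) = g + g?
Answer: 2600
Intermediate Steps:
D(g) = 2*g
D(-15) - 1*(-2630) = 2*(-15) - 1*(-2630) = -30 + 2630 = 2600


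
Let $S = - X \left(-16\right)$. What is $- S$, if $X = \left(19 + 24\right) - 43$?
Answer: $0$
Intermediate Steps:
$X = 0$ ($X = 43 - 43 = 0$)
$S = 0$ ($S = \left(-1\right) 0 \left(-16\right) = 0 \left(-16\right) = 0$)
$- S = \left(-1\right) 0 = 0$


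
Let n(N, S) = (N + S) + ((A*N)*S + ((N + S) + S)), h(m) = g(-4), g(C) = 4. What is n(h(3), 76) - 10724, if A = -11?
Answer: -13832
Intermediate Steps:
h(m) = 4
n(N, S) = 2*N + 3*S - 11*N*S (n(N, S) = (N + S) + ((-11*N)*S + ((N + S) + S)) = (N + S) + (-11*N*S + (N + 2*S)) = (N + S) + (N + 2*S - 11*N*S) = 2*N + 3*S - 11*N*S)
n(h(3), 76) - 10724 = (2*4 + 3*76 - 11*4*76) - 10724 = (8 + 228 - 3344) - 10724 = -3108 - 10724 = -13832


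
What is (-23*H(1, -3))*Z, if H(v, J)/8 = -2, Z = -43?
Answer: -15824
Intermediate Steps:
H(v, J) = -16 (H(v, J) = 8*(-2) = -16)
(-23*H(1, -3))*Z = -23*(-16)*(-43) = 368*(-43) = -15824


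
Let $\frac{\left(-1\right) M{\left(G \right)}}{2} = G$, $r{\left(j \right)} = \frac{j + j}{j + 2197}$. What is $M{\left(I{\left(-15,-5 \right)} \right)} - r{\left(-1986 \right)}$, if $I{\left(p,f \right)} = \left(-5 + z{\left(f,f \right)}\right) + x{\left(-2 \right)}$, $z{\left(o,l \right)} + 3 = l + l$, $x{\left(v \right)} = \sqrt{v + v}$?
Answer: $\frac{11568}{211} - 4 i \approx 54.825 - 4.0 i$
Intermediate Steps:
$x{\left(v \right)} = \sqrt{2} \sqrt{v}$ ($x{\left(v \right)} = \sqrt{2 v} = \sqrt{2} \sqrt{v}$)
$z{\left(o,l \right)} = -3 + 2 l$ ($z{\left(o,l \right)} = -3 + \left(l + l\right) = -3 + 2 l$)
$r{\left(j \right)} = \frac{2 j}{2197 + j}$
$I{\left(p,f \right)} = -8 + 2 i + 2 f$ ($I{\left(p,f \right)} = \left(-5 + \left(-3 + 2 f\right)\right) + \sqrt{2} \sqrt{-2} = \left(-8 + 2 f\right) + \sqrt{2} i \sqrt{2} = \left(-8 + 2 f\right) + 2 i = -8 + 2 i + 2 f$)
$M{\left(G \right)} = - 2 G$
$M{\left(I{\left(-15,-5 \right)} \right)} - r{\left(-1986 \right)} = - 2 \left(-8 + 2 i + 2 \left(-5\right)\right) - 2 \left(-1986\right) \frac{1}{2197 - 1986} = - 2 \left(-8 + 2 i - 10\right) - 2 \left(-1986\right) \frac{1}{211} = - 2 \left(-18 + 2 i\right) - 2 \left(-1986\right) \frac{1}{211} = \left(36 - 4 i\right) - - \frac{3972}{211} = \left(36 - 4 i\right) + \frac{3972}{211} = \frac{11568}{211} - 4 i$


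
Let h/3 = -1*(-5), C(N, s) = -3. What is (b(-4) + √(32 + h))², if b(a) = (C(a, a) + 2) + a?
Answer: (5 - √47)² ≈ 3.4435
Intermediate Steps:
h = 15 (h = 3*(-1*(-5)) = 3*5 = 15)
b(a) = -1 + a (b(a) = (-3 + 2) + a = -1 + a)
(b(-4) + √(32 + h))² = ((-1 - 4) + √(32 + 15))² = (-5 + √47)²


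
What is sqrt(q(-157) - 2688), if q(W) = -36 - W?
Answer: I*sqrt(2567) ≈ 50.666*I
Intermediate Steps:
sqrt(q(-157) - 2688) = sqrt((-36 - 1*(-157)) - 2688) = sqrt((-36 + 157) - 2688) = sqrt(121 - 2688) = sqrt(-2567) = I*sqrt(2567)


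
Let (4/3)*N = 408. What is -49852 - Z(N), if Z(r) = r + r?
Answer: -50464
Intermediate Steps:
N = 306 (N = (¾)*408 = 306)
Z(r) = 2*r
-49852 - Z(N) = -49852 - 2*306 = -49852 - 1*612 = -49852 - 612 = -50464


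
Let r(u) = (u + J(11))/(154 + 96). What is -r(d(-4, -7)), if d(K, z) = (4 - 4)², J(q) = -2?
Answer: 1/125 ≈ 0.0080000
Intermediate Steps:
d(K, z) = 0 (d(K, z) = 0² = 0)
r(u) = -1/125 + u/250 (r(u) = (u - 2)/(154 + 96) = (-2 + u)/250 = (-2 + u)*(1/250) = -1/125 + u/250)
-r(d(-4, -7)) = -(-1/125 + (1/250)*0) = -(-1/125 + 0) = -1*(-1/125) = 1/125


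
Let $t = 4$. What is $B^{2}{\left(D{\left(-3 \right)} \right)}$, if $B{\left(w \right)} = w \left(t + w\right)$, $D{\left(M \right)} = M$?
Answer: $9$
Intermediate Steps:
$B{\left(w \right)} = w \left(4 + w\right)$
$B^{2}{\left(D{\left(-3 \right)} \right)} = \left(- 3 \left(4 - 3\right)\right)^{2} = \left(\left(-3\right) 1\right)^{2} = \left(-3\right)^{2} = 9$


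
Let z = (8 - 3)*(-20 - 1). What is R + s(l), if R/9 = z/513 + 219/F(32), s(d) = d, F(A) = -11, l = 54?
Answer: -26548/209 ≈ -127.02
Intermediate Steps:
z = -105 (z = 5*(-21) = -105)
R = -37834/209 (R = 9*(-105/513 + 219/(-11)) = 9*(-105*1/513 + 219*(-1/11)) = 9*(-35/171 - 219/11) = 9*(-37834/1881) = -37834/209 ≈ -181.02)
R + s(l) = -37834/209 + 54 = -26548/209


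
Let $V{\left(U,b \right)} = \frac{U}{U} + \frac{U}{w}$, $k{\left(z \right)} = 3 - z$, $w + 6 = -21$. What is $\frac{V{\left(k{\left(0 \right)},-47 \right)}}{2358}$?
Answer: $\frac{4}{10611} \approx 0.00037697$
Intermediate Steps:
$w = -27$ ($w = -6 - 21 = -27$)
$V{\left(U,b \right)} = 1 - \frac{U}{27}$ ($V{\left(U,b \right)} = \frac{U}{U} + \frac{U}{-27} = 1 + U \left(- \frac{1}{27}\right) = 1 - \frac{U}{27}$)
$\frac{V{\left(k{\left(0 \right)},-47 \right)}}{2358} = \frac{1 - \frac{3 - 0}{27}}{2358} = \left(1 - \frac{3 + 0}{27}\right) \frac{1}{2358} = \left(1 - \frac{1}{9}\right) \frac{1}{2358} = \frac{8}{9} \cdot \frac{1}{2358} = \frac{4}{10611}$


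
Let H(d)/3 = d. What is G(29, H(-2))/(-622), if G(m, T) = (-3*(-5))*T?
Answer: 45/311 ≈ 0.14469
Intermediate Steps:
H(d) = 3*d
G(m, T) = 15*T
G(29, H(-2))/(-622) = (15*(3*(-2)))/(-622) = (15*(-6))*(-1/622) = -90*(-1/622) = 45/311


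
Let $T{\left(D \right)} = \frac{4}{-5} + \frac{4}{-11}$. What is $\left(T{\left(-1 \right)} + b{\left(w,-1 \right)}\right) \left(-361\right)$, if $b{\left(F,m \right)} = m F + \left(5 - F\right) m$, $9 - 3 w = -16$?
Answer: $\frac{122379}{55} \approx 2225.1$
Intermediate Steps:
$w = \frac{25}{3}$ ($w = 3 - - \frac{16}{3} = 3 + \frac{16}{3} = \frac{25}{3} \approx 8.3333$)
$b{\left(F,m \right)} = F m + m \left(5 - F\right)$
$T{\left(D \right)} = - \frac{64}{55}$ ($T{\left(D \right)} = 4 \left(- \frac{1}{5}\right) + 4 \left(- \frac{1}{11}\right) = - \frac{4}{5} - \frac{4}{11} = - \frac{64}{55}$)
$\left(T{\left(-1 \right)} + b{\left(w,-1 \right)}\right) \left(-361\right) = \left(- \frac{64}{55} + 5 \left(-1\right)\right) \left(-361\right) = \left(- \frac{64}{55} - 5\right) \left(-361\right) = \left(- \frac{339}{55}\right) \left(-361\right) = \frac{122379}{55}$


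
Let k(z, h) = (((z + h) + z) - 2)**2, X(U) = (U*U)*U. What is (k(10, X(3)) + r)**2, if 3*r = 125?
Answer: 38440000/9 ≈ 4.2711e+6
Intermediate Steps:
r = 125/3 (r = (1/3)*125 = 125/3 ≈ 41.667)
X(U) = U**3 (X(U) = U**2*U = U**3)
k(z, h) = (-2 + h + 2*z)**2 (k(z, h) = (((h + z) + z) - 2)**2 = ((h + 2*z) - 2)**2 = (-2 + h + 2*z)**2)
(k(10, X(3)) + r)**2 = ((-2 + 3**3 + 2*10)**2 + 125/3)**2 = ((-2 + 27 + 20)**2 + 125/3)**2 = (45**2 + 125/3)**2 = (2025 + 125/3)**2 = (6200/3)**2 = 38440000/9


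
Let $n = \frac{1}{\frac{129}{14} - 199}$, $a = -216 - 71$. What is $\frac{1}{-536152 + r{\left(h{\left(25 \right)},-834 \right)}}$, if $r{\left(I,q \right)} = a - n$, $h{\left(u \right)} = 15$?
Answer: $- \frac{2657}{1425318409} \approx -1.8641 \cdot 10^{-6}$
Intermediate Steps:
$a = -287$ ($a = -216 - 71 = -287$)
$n = - \frac{14}{2657}$ ($n = \frac{1}{129 \cdot \frac{1}{14} - 199} = \frac{1}{\frac{129}{14} - 199} = \frac{1}{- \frac{2657}{14}} = - \frac{14}{2657} \approx -0.0052691$)
$r{\left(I,q \right)} = - \frac{762545}{2657}$ ($r{\left(I,q \right)} = -287 - - \frac{14}{2657} = -287 + \frac{14}{2657} = - \frac{762545}{2657}$)
$\frac{1}{-536152 + r{\left(h{\left(25 \right)},-834 \right)}} = \frac{1}{-536152 - \frac{762545}{2657}} = \frac{1}{- \frac{1425318409}{2657}} = - \frac{2657}{1425318409}$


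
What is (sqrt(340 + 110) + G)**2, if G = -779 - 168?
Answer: 897259 - 28410*sqrt(2) ≈ 8.5708e+5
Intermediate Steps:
G = -947
(sqrt(340 + 110) + G)**2 = (sqrt(340 + 110) - 947)**2 = (sqrt(450) - 947)**2 = (15*sqrt(2) - 947)**2 = (-947 + 15*sqrt(2))**2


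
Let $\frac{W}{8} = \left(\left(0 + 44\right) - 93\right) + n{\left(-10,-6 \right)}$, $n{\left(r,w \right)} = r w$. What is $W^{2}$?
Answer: $7744$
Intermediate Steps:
$W = 88$ ($W = 8 \left(\left(\left(0 + 44\right) - 93\right) - -60\right) = 8 \left(\left(44 - 93\right) + 60\right) = 8 \left(-49 + 60\right) = 8 \cdot 11 = 88$)
$W^{2} = 88^{2} = 7744$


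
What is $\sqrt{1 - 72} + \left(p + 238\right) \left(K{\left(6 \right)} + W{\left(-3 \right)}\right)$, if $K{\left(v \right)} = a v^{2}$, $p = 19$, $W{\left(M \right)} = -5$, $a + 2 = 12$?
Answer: $91235 + i \sqrt{71} \approx 91235.0 + 8.4261 i$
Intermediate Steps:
$a = 10$ ($a = -2 + 12 = 10$)
$K{\left(v \right)} = 10 v^{2}$
$\sqrt{1 - 72} + \left(p + 238\right) \left(K{\left(6 \right)} + W{\left(-3 \right)}\right) = \sqrt{1 - 72} + \left(19 + 238\right) \left(10 \cdot 6^{2} - 5\right) = \sqrt{-71} + 257 \left(10 \cdot 36 - 5\right) = i \sqrt{71} + 257 \left(360 - 5\right) = i \sqrt{71} + 257 \cdot 355 = i \sqrt{71} + 91235 = 91235 + i \sqrt{71}$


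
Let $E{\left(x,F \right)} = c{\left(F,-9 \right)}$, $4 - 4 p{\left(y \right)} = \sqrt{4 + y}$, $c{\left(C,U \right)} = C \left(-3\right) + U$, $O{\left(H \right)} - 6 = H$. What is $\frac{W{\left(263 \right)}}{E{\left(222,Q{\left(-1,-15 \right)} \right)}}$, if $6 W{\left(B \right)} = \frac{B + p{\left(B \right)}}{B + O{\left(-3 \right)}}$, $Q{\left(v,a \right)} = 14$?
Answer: $- \frac{22}{6783} + \frac{\sqrt{267}}{325584} \approx -0.0031932$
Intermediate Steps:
$O{\left(H \right)} = 6 + H$
$c{\left(C,U \right)} = U - 3 C$ ($c{\left(C,U \right)} = - 3 C + U = U - 3 C$)
$p{\left(y \right)} = 1 - \frac{\sqrt{4 + y}}{4}$
$W{\left(B \right)} = \frac{1 + B - \frac{\sqrt{4 + B}}{4}}{6 \left(3 + B\right)}$ ($W{\left(B \right)} = \frac{\left(B - \left(-1 + \frac{\sqrt{4 + B}}{4}\right)\right) \frac{1}{B + \left(6 - 3\right)}}{6} = \frac{\left(1 + B - \frac{\sqrt{4 + B}}{4}\right) \frac{1}{B + 3}}{6} = \frac{\left(1 + B - \frac{\sqrt{4 + B}}{4}\right) \frac{1}{3 + B}}{6} = \frac{\frac{1}{3 + B} \left(1 + B - \frac{\sqrt{4 + B}}{4}\right)}{6} = \frac{1 + B - \frac{\sqrt{4 + B}}{4}}{6 \left(3 + B\right)}$)
$E{\left(x,F \right)} = -9 - 3 F$
$\frac{W{\left(263 \right)}}{E{\left(222,Q{\left(-1,-15 \right)} \right)}} = \frac{\frac{1}{24} \frac{1}{3 + 263} \left(4 - \sqrt{4 + 263} + 4 \cdot 263\right)}{-9 - 42} = \frac{\frac{1}{24} \cdot \frac{1}{266} \left(4 - \sqrt{267} + 1052\right)}{-9 - 42} = \frac{\frac{1}{24} \cdot \frac{1}{266} \left(1056 - \sqrt{267}\right)}{-51} = \left(\frac{22}{133} - \frac{\sqrt{267}}{6384}\right) \left(- \frac{1}{51}\right) = - \frac{22}{6783} + \frac{\sqrt{267}}{325584}$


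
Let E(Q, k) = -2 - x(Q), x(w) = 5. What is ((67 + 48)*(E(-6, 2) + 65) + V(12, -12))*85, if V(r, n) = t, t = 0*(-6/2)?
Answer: 566950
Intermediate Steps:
t = 0 (t = 0*(-6*1/2) = 0*(-3) = 0)
V(r, n) = 0
E(Q, k) = -7 (E(Q, k) = -2 - 1*5 = -2 - 5 = -7)
((67 + 48)*(E(-6, 2) + 65) + V(12, -12))*85 = ((67 + 48)*(-7 + 65) + 0)*85 = (115*58 + 0)*85 = (6670 + 0)*85 = 6670*85 = 566950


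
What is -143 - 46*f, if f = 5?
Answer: -373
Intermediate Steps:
-143 - 46*f = -143 - 46*5 = -143 - 1*230 = -143 - 230 = -373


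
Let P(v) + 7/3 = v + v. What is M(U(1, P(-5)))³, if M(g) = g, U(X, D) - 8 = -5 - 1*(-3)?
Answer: 216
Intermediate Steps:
P(v) = -7/3 + 2*v (P(v) = -7/3 + (v + v) = -7/3 + 2*v)
U(X, D) = 6 (U(X, D) = 8 + (-5 - 1*(-3)) = 8 + (-5 + 3) = 8 - 2 = 6)
M(U(1, P(-5)))³ = 6³ = 216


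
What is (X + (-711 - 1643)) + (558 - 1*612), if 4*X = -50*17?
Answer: -5241/2 ≈ -2620.5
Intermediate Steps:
X = -425/2 (X = (-50*17)/4 = (¼)*(-850) = -425/2 ≈ -212.50)
(X + (-711 - 1643)) + (558 - 1*612) = (-425/2 + (-711 - 1643)) + (558 - 1*612) = (-425/2 - 2354) + (558 - 612) = -5133/2 - 54 = -5241/2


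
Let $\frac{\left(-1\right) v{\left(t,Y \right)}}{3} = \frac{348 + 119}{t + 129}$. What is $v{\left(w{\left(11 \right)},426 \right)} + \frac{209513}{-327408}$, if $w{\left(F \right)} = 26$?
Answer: $- \frac{25851217}{2670960} \approx -9.6786$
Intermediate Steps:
$v{\left(t,Y \right)} = - \frac{1401}{129 + t}$ ($v{\left(t,Y \right)} = - 3 \frac{348 + 119}{t + 129} = - 3 \frac{467}{129 + t} = - \frac{1401}{129 + t}$)
$v{\left(w{\left(11 \right)},426 \right)} + \frac{209513}{-327408} = - \frac{1401}{129 + 26} + \frac{209513}{-327408} = - \frac{1401}{155} + 209513 \left(- \frac{1}{327408}\right) = \left(-1401\right) \frac{1}{155} - \frac{11027}{17232} = - \frac{1401}{155} - \frac{11027}{17232} = - \frac{25851217}{2670960}$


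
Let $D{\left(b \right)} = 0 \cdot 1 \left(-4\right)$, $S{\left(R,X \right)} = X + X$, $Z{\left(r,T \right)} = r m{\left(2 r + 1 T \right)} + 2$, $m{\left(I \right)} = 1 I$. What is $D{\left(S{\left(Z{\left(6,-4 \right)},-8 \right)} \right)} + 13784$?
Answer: $13784$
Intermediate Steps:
$m{\left(I \right)} = I$
$Z{\left(r,T \right)} = 2 + r \left(T + 2 r\right)$ ($Z{\left(r,T \right)} = r \left(2 r + 1 T\right) + 2 = r \left(2 r + T\right) + 2 = r \left(T + 2 r\right) + 2 = 2 + r \left(T + 2 r\right)$)
$S{\left(R,X \right)} = 2 X$
$D{\left(b \right)} = 0$ ($D{\left(b \right)} = 0 \left(-4\right) = 0$)
$D{\left(S{\left(Z{\left(6,-4 \right)},-8 \right)} \right)} + 13784 = 0 + 13784 = 13784$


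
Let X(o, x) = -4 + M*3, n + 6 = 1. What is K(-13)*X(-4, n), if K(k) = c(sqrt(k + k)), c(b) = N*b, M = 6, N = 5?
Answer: 70*I*sqrt(26) ≈ 356.93*I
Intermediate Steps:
n = -5 (n = -6 + 1 = -5)
c(b) = 5*b
K(k) = 5*sqrt(2)*sqrt(k) (K(k) = 5*sqrt(k + k) = 5*sqrt(2*k) = 5*(sqrt(2)*sqrt(k)) = 5*sqrt(2)*sqrt(k))
X(o, x) = 14 (X(o, x) = -4 + 6*3 = -4 + 18 = 14)
K(-13)*X(-4, n) = (5*sqrt(2)*sqrt(-13))*14 = (5*sqrt(2)*(I*sqrt(13)))*14 = (5*I*sqrt(26))*14 = 70*I*sqrt(26)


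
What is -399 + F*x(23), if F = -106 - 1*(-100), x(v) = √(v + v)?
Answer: -399 - 6*√46 ≈ -439.69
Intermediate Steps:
x(v) = √2*√v (x(v) = √(2*v) = √2*√v)
F = -6 (F = -106 + 100 = -6)
-399 + F*x(23) = -399 - 6*√2*√23 = -399 - 6*√46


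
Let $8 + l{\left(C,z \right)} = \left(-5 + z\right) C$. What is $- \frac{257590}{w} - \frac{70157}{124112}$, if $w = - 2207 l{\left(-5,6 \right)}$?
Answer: $- \frac{33982884567}{3560897392} \approx -9.5434$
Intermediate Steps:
$l{\left(C,z \right)} = -8 + C \left(-5 + z\right)$ ($l{\left(C,z \right)} = -8 + \left(-5 + z\right) C = -8 + C \left(-5 + z\right)$)
$w = 28691$ ($w = - 2207 \left(-8 - -25 - 30\right) = - 2207 \left(-8 + 25 - 30\right) = \left(-2207\right) \left(-13\right) = 28691$)
$- \frac{257590}{w} - \frac{70157}{124112} = - \frac{257590}{28691} - \frac{70157}{124112} = - \frac{33982884567}{3560897392}$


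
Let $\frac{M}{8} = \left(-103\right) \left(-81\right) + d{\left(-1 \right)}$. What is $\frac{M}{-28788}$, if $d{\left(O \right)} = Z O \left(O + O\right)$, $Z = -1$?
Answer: $- \frac{16682}{7197} \approx -2.3179$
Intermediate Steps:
$d{\left(O \right)} = - 2 O^{2}$ ($d{\left(O \right)} = - O \left(O + O\right) = - O 2 O = - 2 O^{2}$)
$M = 66728$ ($M = 8 \left(\left(-103\right) \left(-81\right) - 2 \left(-1\right)^{2}\right) = 8 \left(8343 - 2\right) = 8 \cdot 8341 = 66728$)
$\frac{M}{-28788} = \frac{66728}{-28788} = 66728 \left(- \frac{1}{28788}\right) = - \frac{16682}{7197}$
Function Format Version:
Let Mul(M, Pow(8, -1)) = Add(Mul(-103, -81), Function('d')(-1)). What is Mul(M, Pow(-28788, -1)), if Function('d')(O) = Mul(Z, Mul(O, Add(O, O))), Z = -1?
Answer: Rational(-16682, 7197) ≈ -2.3179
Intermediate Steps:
Function('d')(O) = Mul(-2, Pow(O, 2)) (Function('d')(O) = Mul(-1, Mul(O, Add(O, O))) = Mul(-1, Mul(O, Mul(2, O))) = Mul(-1, Mul(2, Pow(O, 2))) = Mul(-2, Pow(O, 2)))
M = 66728 (M = Mul(8, Add(Mul(-103, -81), Mul(-2, Pow(-1, 2)))) = Mul(8, Add(8343, Mul(-2, 1))) = Mul(8, Add(8343, -2)) = Mul(8, 8341) = 66728)
Mul(M, Pow(-28788, -1)) = Mul(66728, Pow(-28788, -1)) = Mul(66728, Rational(-1, 28788)) = Rational(-16682, 7197)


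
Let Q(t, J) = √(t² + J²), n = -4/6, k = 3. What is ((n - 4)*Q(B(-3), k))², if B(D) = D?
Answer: 392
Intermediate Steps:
n = -⅔ (n = -4*⅙ = -⅔ ≈ -0.66667)
Q(t, J) = √(J² + t²)
((n - 4)*Q(B(-3), k))² = ((-⅔ - 4)*√(3² + (-3)²))² = (-14*√(9 + 9)/3)² = (-14*√2)² = 392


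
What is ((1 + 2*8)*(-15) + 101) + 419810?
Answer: 419656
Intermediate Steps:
((1 + 2*8)*(-15) + 101) + 419810 = ((1 + 16)*(-15) + 101) + 419810 = (17*(-15) + 101) + 419810 = (-255 + 101) + 419810 = -154 + 419810 = 419656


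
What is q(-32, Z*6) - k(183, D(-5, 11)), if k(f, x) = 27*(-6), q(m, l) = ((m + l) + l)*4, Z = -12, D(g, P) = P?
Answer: -542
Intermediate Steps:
q(m, l) = 4*m + 8*l (q(m, l) = ((l + m) + l)*4 = (m + 2*l)*4 = 4*m + 8*l)
k(f, x) = -162
q(-32, Z*6) - k(183, D(-5, 11)) = (4*(-32) + 8*(-12*6)) - 1*(-162) = (-128 + 8*(-72)) + 162 = (-128 - 576) + 162 = -704 + 162 = -542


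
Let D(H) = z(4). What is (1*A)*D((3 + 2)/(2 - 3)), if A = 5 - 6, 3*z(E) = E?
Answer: -4/3 ≈ -1.3333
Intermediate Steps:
z(E) = E/3
D(H) = 4/3 (D(H) = (⅓)*4 = 4/3)
A = -1
(1*A)*D((3 + 2)/(2 - 3)) = (1*(-1))*(4/3) = -1*4/3 = -4/3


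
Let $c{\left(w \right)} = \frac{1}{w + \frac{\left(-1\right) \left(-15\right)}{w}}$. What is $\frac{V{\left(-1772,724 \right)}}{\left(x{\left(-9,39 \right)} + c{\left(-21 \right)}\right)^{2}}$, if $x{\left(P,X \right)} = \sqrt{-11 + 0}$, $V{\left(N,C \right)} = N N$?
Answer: $\frac{72546190336}{\left(7 - 152 i \sqrt{11}\right)^{2}} \approx -2.8529 \cdot 10^{5} + 7924.2 i$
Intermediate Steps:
$V{\left(N,C \right)} = N^{2}$
$x{\left(P,X \right)} = i \sqrt{11}$ ($x{\left(P,X \right)} = \sqrt{-11} = i \sqrt{11}$)
$c{\left(w \right)} = \frac{1}{w + \frac{15}{w}}$
$\frac{V{\left(-1772,724 \right)}}{\left(x{\left(-9,39 \right)} + c{\left(-21 \right)}\right)^{2}} = \frac{\left(-1772\right)^{2}}{\left(i \sqrt{11} - \frac{21}{15 + \left(-21\right)^{2}}\right)^{2}} = \frac{3139984}{\left(i \sqrt{11} - \frac{21}{15 + 441}\right)^{2}} = \frac{3139984}{\left(i \sqrt{11} - \frac{21}{456}\right)^{2}} = \frac{3139984}{\left(i \sqrt{11} - \frac{7}{152}\right)^{2}} = \frac{3139984}{\left(- \frac{7}{152} + i \sqrt{11}\right)^{2}}$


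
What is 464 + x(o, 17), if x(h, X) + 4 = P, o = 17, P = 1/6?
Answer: 2761/6 ≈ 460.17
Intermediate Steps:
P = ⅙ ≈ 0.16667
x(h, X) = -23/6 (x(h, X) = -4 + ⅙ = -23/6)
464 + x(o, 17) = 464 - 23/6 = 2761/6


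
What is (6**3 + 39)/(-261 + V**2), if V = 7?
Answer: -255/212 ≈ -1.2028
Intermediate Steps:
(6**3 + 39)/(-261 + V**2) = (6**3 + 39)/(-261 + 7**2) = (216 + 39)/(-261 + 49) = 255/(-212) = 255*(-1/212) = -255/212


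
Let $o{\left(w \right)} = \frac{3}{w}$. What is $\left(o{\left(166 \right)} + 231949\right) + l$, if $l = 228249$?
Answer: $\frac{76392871}{166} \approx 4.602 \cdot 10^{5}$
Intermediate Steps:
$\left(o{\left(166 \right)} + 231949\right) + l = \left(\frac{3}{166} + 231949\right) + 228249 = \frac{38503537}{166} + 228249 = \frac{76392871}{166}$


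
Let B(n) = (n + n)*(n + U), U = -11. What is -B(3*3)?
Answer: 36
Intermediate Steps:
B(n) = 2*n*(-11 + n) (B(n) = (n + n)*(n - 11) = (2*n)*(-11 + n) = 2*n*(-11 + n))
-B(3*3) = -2*3*3*(-11 + 3*3) = -2*9*(-11 + 9) = -2*9*(-2) = -1*(-36) = 36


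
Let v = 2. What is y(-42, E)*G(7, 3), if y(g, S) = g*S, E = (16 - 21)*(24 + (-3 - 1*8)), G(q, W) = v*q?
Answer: 38220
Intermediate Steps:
G(q, W) = 2*q
E = -65 (E = -5*(24 + (-3 - 8)) = -5*(24 - 11) = -5*13 = -65)
y(g, S) = S*g
y(-42, E)*G(7, 3) = (-65*(-42))*(2*7) = 2730*14 = 38220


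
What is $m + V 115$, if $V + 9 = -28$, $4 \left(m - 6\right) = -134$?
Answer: $- \frac{8565}{2} \approx -4282.5$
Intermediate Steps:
$m = - \frac{55}{2}$ ($m = 6 + \frac{1}{4} \left(-134\right) = 6 - \frac{67}{2} = - \frac{55}{2} \approx -27.5$)
$V = -37$ ($V = -9 - 28 = -37$)
$m + V 115 = - \frac{55}{2} - 4255 = - \frac{8565}{2}$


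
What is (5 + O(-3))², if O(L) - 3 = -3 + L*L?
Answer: 196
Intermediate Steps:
O(L) = L² (O(L) = 3 + (-3 + L*L) = 3 + (-3 + L²) = L²)
(5 + O(-3))² = (5 + (-3)²)² = (5 + 9)² = 14² = 196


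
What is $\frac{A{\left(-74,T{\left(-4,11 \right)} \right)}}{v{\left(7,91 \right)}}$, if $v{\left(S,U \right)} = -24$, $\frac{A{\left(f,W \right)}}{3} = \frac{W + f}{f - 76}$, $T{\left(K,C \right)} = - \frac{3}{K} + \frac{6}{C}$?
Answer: $- \frac{3199}{52800} \approx -0.060587$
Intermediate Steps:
$A{\left(f,W \right)} = \frac{3 \left(W + f\right)}{-76 + f}$ ($A{\left(f,W \right)} = 3 \frac{W + f}{f - 76} = 3 \frac{W + f}{-76 + f} = \frac{3 \left(W + f\right)}{-76 + f}$)
$\frac{A{\left(-74,T{\left(-4,11 \right)} \right)}}{v{\left(7,91 \right)}} = \frac{3 \frac{1}{-76 - 74} \left(\left(- \frac{3}{-4} + \frac{6}{11}\right) - 74\right)}{-24} = \frac{3 \left(\left(\left(-3\right) \left(- \frac{1}{4}\right) + 6 \cdot \frac{1}{11}\right) - 74\right)}{-150} \left(- \frac{1}{24}\right) = 3 \left(- \frac{1}{150}\right) \left(\left(\frac{3}{4} + \frac{6}{11}\right) - 74\right) \left(- \frac{1}{24}\right) = 3 \left(- \frac{1}{150}\right) \left(\frac{57}{44} - 74\right) \left(- \frac{1}{24}\right) = 3 \left(- \frac{1}{150}\right) \left(- \frac{3199}{44}\right) \left(- \frac{1}{24}\right) = \frac{3199}{2200} \left(- \frac{1}{24}\right) = - \frac{3199}{52800}$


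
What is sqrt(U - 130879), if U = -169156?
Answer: I*sqrt(300035) ≈ 547.75*I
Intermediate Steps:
sqrt(U - 130879) = sqrt(-169156 - 130879) = sqrt(-300035) = I*sqrt(300035)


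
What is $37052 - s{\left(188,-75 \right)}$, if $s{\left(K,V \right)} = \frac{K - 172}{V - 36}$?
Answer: $\frac{4112788}{111} \approx 37052.0$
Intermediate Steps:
$s{\left(K,V \right)} = \frac{-172 + K}{-36 + V}$
$37052 - s{\left(188,-75 \right)} = 37052 - \frac{-172 + 188}{-36 - 75} = 37052 - \frac{1}{-111} \cdot 16 = 37052 - \left(- \frac{1}{111}\right) 16 = 37052 - - \frac{16}{111} = 37052 + \frac{16}{111} = \frac{4112788}{111}$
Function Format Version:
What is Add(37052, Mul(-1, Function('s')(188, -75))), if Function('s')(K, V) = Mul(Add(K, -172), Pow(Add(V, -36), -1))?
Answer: Rational(4112788, 111) ≈ 37052.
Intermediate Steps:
Function('s')(K, V) = Mul(Pow(Add(-36, V), -1), Add(-172, K)) (Function('s')(K, V) = Mul(Add(-172, K), Pow(Add(-36, V), -1)) = Mul(Pow(Add(-36, V), -1), Add(-172, K)))
Add(37052, Mul(-1, Function('s')(188, -75))) = Add(37052, Mul(-1, Mul(Pow(Add(-36, -75), -1), Add(-172, 188)))) = Add(37052, Mul(-1, Mul(Pow(-111, -1), 16))) = Add(37052, Mul(-1, Mul(Rational(-1, 111), 16))) = Add(37052, Mul(-1, Rational(-16, 111))) = Add(37052, Rational(16, 111)) = Rational(4112788, 111)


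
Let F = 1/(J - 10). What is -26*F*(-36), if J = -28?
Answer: -468/19 ≈ -24.632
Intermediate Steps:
F = -1/38 (F = 1/(-28 - 10) = 1/(-38) = -1/38 ≈ -0.026316)
-26*F*(-36) = -26*(-1/38)*(-36) = (13/19)*(-36) = -468/19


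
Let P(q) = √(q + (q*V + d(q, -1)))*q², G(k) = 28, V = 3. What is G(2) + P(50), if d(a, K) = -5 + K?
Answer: 28 + 2500*√194 ≈ 34849.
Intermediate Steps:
P(q) = q²*√(-6 + 4*q) (P(q) = √(q + (q*3 + (-5 - 1)))*q² = √(q + (3*q - 6))*q² = √(q + (-6 + 3*q))*q² = √(-6 + 4*q)*q² = q²*√(-6 + 4*q))
G(2) + P(50) = 28 + 50²*√(-6 + 4*50) = 28 + 2500*√(-6 + 200) = 28 + 2500*√194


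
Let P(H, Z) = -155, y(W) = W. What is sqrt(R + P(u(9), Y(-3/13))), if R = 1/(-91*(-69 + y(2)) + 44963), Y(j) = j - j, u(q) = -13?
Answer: I*sqrt(101026026735)/25530 ≈ 12.45*I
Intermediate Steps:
Y(j) = 0
R = 1/51060 (R = 1/(-91*(-69 + 2) + 44963) = 1/(-91*(-67) + 44963) = 1/(6097 + 44963) = 1/51060 ≈ 1.9585e-5)
sqrt(R + P(u(9), Y(-3/13))) = sqrt(1/51060 - 155) = sqrt(-7914299/51060) = I*sqrt(101026026735)/25530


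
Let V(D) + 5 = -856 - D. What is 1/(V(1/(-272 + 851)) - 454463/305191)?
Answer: -176705589/152406951397 ≈ -0.0011594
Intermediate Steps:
V(D) = -861 - D (V(D) = -5 + (-856 - D) = -861 - D)
1/(V(1/(-272 + 851)) - 454463/305191) = 1/((-861 - 1/(-272 + 851)) - 454463/305191) = 1/((-861 - 1/579) - 454463*1/305191) = 1/((-861 - 1*1/579) - 454463/305191) = 1/((-861 - 1/579) - 454463/305191) = 1/(-498520/579 - 454463/305191) = 1/(-152406951397/176705589) = -176705589/152406951397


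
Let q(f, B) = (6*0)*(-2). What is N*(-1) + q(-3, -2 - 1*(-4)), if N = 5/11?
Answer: -5/11 ≈ -0.45455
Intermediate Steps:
q(f, B) = 0 (q(f, B) = 0*(-2) = 0)
N = 5/11 (N = 5*(1/11) = 5/11 ≈ 0.45455)
N*(-1) + q(-3, -2 - 1*(-4)) = (5/11)*(-1) + 0 = -5/11 + 0 = -5/11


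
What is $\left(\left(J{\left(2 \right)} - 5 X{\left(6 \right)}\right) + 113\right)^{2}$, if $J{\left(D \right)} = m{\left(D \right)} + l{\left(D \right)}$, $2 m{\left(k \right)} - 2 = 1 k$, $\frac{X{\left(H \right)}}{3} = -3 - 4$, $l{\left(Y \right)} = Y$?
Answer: $49284$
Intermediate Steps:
$X{\left(H \right)} = -21$ ($X{\left(H \right)} = 3 \left(-3 - 4\right) = 3 \left(-7\right) = -21$)
$m{\left(k \right)} = 1 + \frac{k}{2}$ ($m{\left(k \right)} = 1 + \frac{1 k}{2} = 1 + \frac{k}{2}$)
$J{\left(D \right)} = 1 + \frac{3 D}{2}$ ($J{\left(D \right)} = \left(1 + \frac{D}{2}\right) + D = 1 + \frac{3 D}{2}$)
$\left(\left(J{\left(2 \right)} - 5 X{\left(6 \right)}\right) + 113\right)^{2} = \left(\left(\left(1 + \frac{3}{2} \cdot 2\right) - -105\right) + 113\right)^{2} = \left(\left(\left(1 + 3\right) + 105\right) + 113\right)^{2} = \left(\left(4 + 105\right) + 113\right)^{2} = \left(109 + 113\right)^{2} = 222^{2} = 49284$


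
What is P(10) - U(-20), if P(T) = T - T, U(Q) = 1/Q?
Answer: 1/20 ≈ 0.050000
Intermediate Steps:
P(T) = 0
P(10) - U(-20) = 0 - 1/(-20) = 0 - 1*(-1/20) = 0 + 1/20 = 1/20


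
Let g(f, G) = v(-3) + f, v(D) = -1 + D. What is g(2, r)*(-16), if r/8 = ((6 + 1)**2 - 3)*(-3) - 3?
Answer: 32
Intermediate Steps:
r = -1128 (r = 8*(((6 + 1)**2 - 3)*(-3) - 3) = 8*((7**2 - 3)*(-3) - 3) = 8*((49 - 3)*(-3) - 3) = 8*(46*(-3) - 3) = 8*(-138 - 3) = 8*(-141) = -1128)
g(f, G) = -4 + f (g(f, G) = (-1 - 3) + f = -4 + f)
g(2, r)*(-16) = (-4 + 2)*(-16) = -2*(-16) = 32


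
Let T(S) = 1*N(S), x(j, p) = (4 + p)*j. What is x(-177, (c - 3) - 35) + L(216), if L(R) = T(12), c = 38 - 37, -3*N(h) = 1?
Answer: 17522/3 ≈ 5840.7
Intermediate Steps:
N(h) = -1/3 (N(h) = -1/3*1 = -1/3)
c = 1
x(j, p) = j*(4 + p)
T(S) = -1/3 (T(S) = 1*(-1/3) = -1/3)
L(R) = -1/3
x(-177, (c - 3) - 35) + L(216) = -177*(4 + ((1 - 3) - 35)) - 1/3 = -177*(4 + (-2 - 35)) - 1/3 = -177*(4 - 37) - 1/3 = -177*(-33) - 1/3 = 5841 - 1/3 = 17522/3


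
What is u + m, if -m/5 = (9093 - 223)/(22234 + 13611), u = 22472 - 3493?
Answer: 136051581/7169 ≈ 18978.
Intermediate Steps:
u = 18979
m = -8870/7169 (m = -5*(9093 - 223)/(22234 + 13611) = -44350/35845 = -5*1774/7169 = -8870/7169 ≈ -1.2373)
u + m = 18979 - 8870/7169 = 136051581/7169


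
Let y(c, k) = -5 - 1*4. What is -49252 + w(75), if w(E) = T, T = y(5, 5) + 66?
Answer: -49195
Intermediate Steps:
y(c, k) = -9 (y(c, k) = -5 - 4 = -9)
T = 57 (T = -9 + 66 = 57)
w(E) = 57
-49252 + w(75) = -49252 + 57 = -49195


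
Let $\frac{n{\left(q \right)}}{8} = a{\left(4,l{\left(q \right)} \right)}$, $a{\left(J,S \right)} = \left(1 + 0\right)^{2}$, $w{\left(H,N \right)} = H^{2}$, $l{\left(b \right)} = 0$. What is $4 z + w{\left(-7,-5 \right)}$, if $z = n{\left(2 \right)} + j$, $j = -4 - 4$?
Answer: $49$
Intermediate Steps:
$a{\left(J,S \right)} = 1$ ($a{\left(J,S \right)} = 1^{2} = 1$)
$n{\left(q \right)} = 8$ ($n{\left(q \right)} = 8 \cdot 1 = 8$)
$j = -8$
$z = 0$ ($z = 8 - 8 = 0$)
$4 z + w{\left(-7,-5 \right)} = 4 \cdot 0 + \left(-7\right)^{2} = 0 + 49 = 49$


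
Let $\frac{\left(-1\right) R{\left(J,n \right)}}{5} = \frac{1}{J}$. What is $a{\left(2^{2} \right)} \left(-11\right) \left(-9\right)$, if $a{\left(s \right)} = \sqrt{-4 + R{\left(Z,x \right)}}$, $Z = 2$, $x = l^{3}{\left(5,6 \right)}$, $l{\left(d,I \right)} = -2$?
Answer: $\frac{99 i \sqrt{26}}{2} \approx 252.4 i$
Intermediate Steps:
$x = -8$ ($x = \left(-2\right)^{3} = -8$)
$R{\left(J,n \right)} = - \frac{5}{J}$
$a{\left(s \right)} = \frac{i \sqrt{26}}{2}$ ($a{\left(s \right)} = \sqrt{-4 - \frac{5}{2}} = \sqrt{- \frac{13}{2}} = \frac{i \sqrt{26}}{2}$)
$a{\left(2^{2} \right)} \left(-11\right) \left(-9\right) = \frac{i \sqrt{26}}{2} \left(-11\right) \left(-9\right) = - \frac{11 i \sqrt{26}}{2} \left(-9\right) = \frac{99 i \sqrt{26}}{2}$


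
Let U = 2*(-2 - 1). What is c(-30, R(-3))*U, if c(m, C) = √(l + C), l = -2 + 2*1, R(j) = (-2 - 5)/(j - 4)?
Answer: -6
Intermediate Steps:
R(j) = -7/(-4 + j)
U = -6 (U = 2*(-3) = -6)
l = 0 (l = -2 + 2 = 0)
c(m, C) = √C (c(m, C) = √(0 + C) = √C)
c(-30, R(-3))*U = √(-7/(-4 - 3))*(-6) = √(-7/(-7))*(-6) = √(-7*(-⅐))*(-6) = √1*(-6) = 1*(-6) = -6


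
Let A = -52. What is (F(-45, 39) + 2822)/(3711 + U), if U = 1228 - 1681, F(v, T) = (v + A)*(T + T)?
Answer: -2372/1629 ≈ -1.4561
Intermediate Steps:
F(v, T) = 2*T*(-52 + v) (F(v, T) = (v - 52)*(T + T) = (-52 + v)*(2*T) = 2*T*(-52 + v))
U = -453
(F(-45, 39) + 2822)/(3711 + U) = (2*39*(-52 - 45) + 2822)/(3711 - 453) = (2*39*(-97) + 2822)/3258 = (-7566 + 2822)*(1/3258) = -4744*1/3258 = -2372/1629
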